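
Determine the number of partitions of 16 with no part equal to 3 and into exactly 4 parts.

20

Enumerating:
13 + 1 + 1 + 1
12 + 2 + 1 + 1
11 + 2 + 2 + 1
10 + 4 + 1 + 1
10 + 2 + 2 + 2
9 + 5 + 1 + 1
9 + 4 + 2 + 1
8 + 6 + 1 + 1
8 + 5 + 2 + 1
8 + 4 + 2 + 2
7 + 7 + 1 + 1
7 + 6 + 2 + 1
7 + 5 + 2 + 2
7 + 4 + 4 + 1
6 + 6 + 2 + 2
6 + 5 + 4 + 1
6 + 4 + 4 + 2
5 + 5 + 5 + 1
5 + 5 + 4 + 2
4 + 4 + 4 + 4
Counting gives 20.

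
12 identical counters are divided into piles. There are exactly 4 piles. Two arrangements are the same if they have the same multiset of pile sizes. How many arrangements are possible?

15

Listing the qualifying partitions of 12:
9, 1, 1, 1
8, 2, 1, 1
7, 3, 1, 1
7, 2, 2, 1
6, 4, 1, 1
6, 3, 2, 1
6, 2, 2, 2
5, 5, 1, 1
5, 4, 2, 1
5, 3, 3, 1
5, 3, 2, 2
4, 4, 3, 1
4, 4, 2, 2
4, 3, 3, 2
3, 3, 3, 3
Counting gives 15.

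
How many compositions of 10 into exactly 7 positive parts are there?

84

A composition of 10 into 7 positive parts is chosen by placing 6 dividers among the 9 gaps between 10 units: C(9,6) = 84.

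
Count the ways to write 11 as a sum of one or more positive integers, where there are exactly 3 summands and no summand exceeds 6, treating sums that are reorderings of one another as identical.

6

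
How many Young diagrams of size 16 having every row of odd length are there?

32

A partial list (first 12 by largest part):
15,1
13,3
13,1,1,1
11,5
11,3,1,1
11,1,1,1,1,1
9,7
9,5,1,1
9,3,3,1
9,3,1,1,1,1
9,1,1,1,1,1,1,1
7,7,1,1
…and 20 more, for 32 total.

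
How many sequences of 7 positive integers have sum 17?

8008

Place 6 bars in the 16 internal gaps of a row of 17 dots: C(16,6) = 8008.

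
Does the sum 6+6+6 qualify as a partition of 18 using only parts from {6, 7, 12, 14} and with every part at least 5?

Yes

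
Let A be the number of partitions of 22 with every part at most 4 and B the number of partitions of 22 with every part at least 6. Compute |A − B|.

125

Partitions of 22 with every part at most 4: 136.
Partitions of 22 with every part at least 6: 11.
|136 − 11| = 125.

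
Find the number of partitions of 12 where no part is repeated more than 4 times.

There are too many to list fully; the first 12 (by largest part) are:
12
11, 1
10, 2
10, 1, 1
9, 3
9, 2, 1
9, 1, 1, 1
8, 4
8, 3, 1
8, 2, 2
8, 2, 1, 1
8, 1, 1, 1, 1
…and 48 more, for 60 total.

60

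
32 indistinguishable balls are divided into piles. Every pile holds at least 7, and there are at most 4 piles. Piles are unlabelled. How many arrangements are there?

A partial list (first 12 by largest part):
32
25,7
24,8
23,9
22,10
21,11
20,12
19,13
18,14
18,7,7
17,15
17,8,7
…and 20 more, for 32 total.

32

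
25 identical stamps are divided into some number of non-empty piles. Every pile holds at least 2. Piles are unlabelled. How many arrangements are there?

383

Counting exhaustively, 383 partitions satisfy the conditions.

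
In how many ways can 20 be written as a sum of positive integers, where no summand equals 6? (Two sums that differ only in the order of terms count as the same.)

492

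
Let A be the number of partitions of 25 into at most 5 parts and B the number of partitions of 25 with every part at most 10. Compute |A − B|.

Partitions of 25 into at most 5 parts: 377.
Partitions of 25 with every part at most 10: 1455.
|377 − 1455| = 1078.

1078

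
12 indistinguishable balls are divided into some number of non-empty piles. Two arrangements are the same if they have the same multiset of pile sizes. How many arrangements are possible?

There are 77 such partitions.

77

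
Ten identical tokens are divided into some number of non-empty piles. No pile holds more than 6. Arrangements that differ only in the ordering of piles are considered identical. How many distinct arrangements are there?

35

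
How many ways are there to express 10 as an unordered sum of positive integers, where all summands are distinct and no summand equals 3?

6

Enumerating:
10
9,1
8,2
7,2,1
6,4
5,4,1
That's 6 in total.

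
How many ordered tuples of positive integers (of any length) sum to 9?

256

The number of compositions of n is 2^(n−1); here 2^8 = 256.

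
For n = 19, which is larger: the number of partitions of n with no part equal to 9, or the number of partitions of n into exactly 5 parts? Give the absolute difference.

Partitions of 19 with no part equal to 9: 448.
Partitions of 19 into exactly 5 parts: 70.
|448 − 70| = 378.

378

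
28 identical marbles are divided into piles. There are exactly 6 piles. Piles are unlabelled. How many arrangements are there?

391

Enumerating by decreasing first part gives 391 partitions in all.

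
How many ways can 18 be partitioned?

385

Direct enumeration gives 385 partitions.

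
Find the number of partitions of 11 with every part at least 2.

14

Listing the qualifying partitions of 11:
11
9+2
8+3
7+4
7+2+2
6+5
6+3+2
5+4+2
5+3+3
5+2+2+2
4+4+3
4+3+2+2
3+3+3+2
3+2+2+2+2
That's 14 in total.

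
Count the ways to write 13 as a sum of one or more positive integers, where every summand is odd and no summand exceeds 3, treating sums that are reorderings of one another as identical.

5

The partitions of 13 that satisfy the conditions:
3,3,3,3,1
3,3,3,1,1,1,1
3,3,1,1,1,1,1,1,1
3,1,1,1,1,1,1,1,1,1,1
1,1,1,1,1,1,1,1,1,1,1,1,1
Counting gives 5.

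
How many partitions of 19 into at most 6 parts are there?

235

There are 235 such partitions.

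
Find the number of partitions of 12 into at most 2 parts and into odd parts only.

3

The partitions of 12 that satisfy the conditions:
11+1
9+3
7+5
That's 3 in total.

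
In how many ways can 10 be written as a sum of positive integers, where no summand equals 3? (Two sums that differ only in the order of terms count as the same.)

There are too many to list fully; the first 12 (by largest part) are:
10
9 + 1
8 + 2
8 + 1 + 1
7 + 2 + 1
7 + 1 + 1 + 1
6 + 4
6 + 2 + 2
6 + 2 + 1 + 1
6 + 1 + 1 + 1 + 1
5 + 5
5 + 4 + 1
…and 15 more, for 27 total.

27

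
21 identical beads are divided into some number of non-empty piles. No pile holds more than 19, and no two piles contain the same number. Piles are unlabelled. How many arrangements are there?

74

There are 74 such partitions.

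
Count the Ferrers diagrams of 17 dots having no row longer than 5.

Enumerating by decreasing first part gives 119 partitions in all.

119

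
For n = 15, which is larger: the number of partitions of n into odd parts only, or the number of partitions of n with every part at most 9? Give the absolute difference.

Partitions of 15 into odd parts only: 27.
Partitions of 15 with every part at most 9: 157.
|27 − 157| = 130.

130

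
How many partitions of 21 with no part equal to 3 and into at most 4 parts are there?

83

Direct enumeration gives 83 partitions.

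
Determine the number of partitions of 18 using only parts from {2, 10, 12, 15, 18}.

They are:
18
2,2,2,12
2,2,2,2,10
2,2,2,2,2,2,2,2,2
That's 4 in total.

4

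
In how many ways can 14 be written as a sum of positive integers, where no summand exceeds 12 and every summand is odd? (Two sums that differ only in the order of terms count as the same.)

They are:
11 + 3
11 + 1 + 1 + 1
9 + 5
9 + 3 + 1 + 1
9 + 1 + 1 + 1 + 1 + 1
7 + 7
7 + 5 + 1 + 1
7 + 3 + 3 + 1
7 + 3 + 1 + 1 + 1 + 1
7 + 1 + 1 + 1 + 1 + 1 + 1 + 1
5 + 5 + 3 + 1
5 + 5 + 1 + 1 + 1 + 1
5 + 3 + 3 + 3
5 + 3 + 3 + 1 + 1 + 1
5 + 3 + 1 + 1 + 1 + 1 + 1 + 1
5 + 1 + 1 + 1 + 1 + 1 + 1 + 1 + 1 + 1
3 + 3 + 3 + 3 + 1 + 1
3 + 3 + 3 + 1 + 1 + 1 + 1 + 1
3 + 3 + 1 + 1 + 1 + 1 + 1 + 1 + 1 + 1
3 + 1 + 1 + 1 + 1 + 1 + 1 + 1 + 1 + 1 + 1 + 1
1 + 1 + 1 + 1 + 1 + 1 + 1 + 1 + 1 + 1 + 1 + 1 + 1 + 1
That's 21 in total.

21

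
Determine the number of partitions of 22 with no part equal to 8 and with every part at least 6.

8

They are:
22
6+16
7+15
9+13
10+12
11+11
6+6+10
6+7+9
That's 8 in total.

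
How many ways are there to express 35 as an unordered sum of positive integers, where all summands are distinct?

A full systematic count gives 585.

585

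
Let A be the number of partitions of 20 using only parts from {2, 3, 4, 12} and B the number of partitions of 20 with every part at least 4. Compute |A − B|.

6

Partitions of 20 using only parts from {2, 3, 4, 12}: 18.
Partitions of 20 with every part at least 4: 24.
|18 − 24| = 6.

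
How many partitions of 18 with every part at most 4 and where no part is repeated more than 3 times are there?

14

The partitions of 18 that satisfy the conditions:
4, 4, 4, 3, 3
4, 4, 4, 3, 2, 1
4, 4, 4, 3, 1, 1, 1
4, 4, 4, 2, 2, 2
4, 4, 4, 2, 2, 1, 1
4, 4, 3, 3, 3, 1
4, 4, 3, 3, 2, 2
4, 4, 3, 3, 2, 1, 1
4, 4, 3, 2, 2, 2, 1
4, 4, 3, 2, 2, 1, 1, 1
4, 3, 3, 3, 2, 2, 1
4, 3, 3, 3, 2, 1, 1, 1
4, 3, 3, 2, 2, 2, 1, 1
3, 3, 3, 2, 2, 2, 1, 1, 1
Counting gives 14.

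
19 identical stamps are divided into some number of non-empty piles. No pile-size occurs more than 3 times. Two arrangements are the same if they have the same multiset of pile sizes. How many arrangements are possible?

Counting exhaustively, 258 partitions satisfy the conditions.

258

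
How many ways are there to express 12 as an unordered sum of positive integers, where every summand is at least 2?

Enumerating:
12
10,2
9,3
8,4
8,2,2
7,5
7,3,2
6,6
6,4,2
6,3,3
6,2,2,2
5,5,2
5,4,3
5,3,2,2
4,4,4
4,4,2,2
4,3,3,2
4,2,2,2,2
3,3,3,3
3,3,2,2,2
2,2,2,2,2,2
That's 21 in total.

21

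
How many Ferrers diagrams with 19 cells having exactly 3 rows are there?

30

There are too many to list fully; the first 12 (by largest part) are:
1, 1, 17
1, 2, 16
1, 3, 15
2, 2, 15
1, 4, 14
2, 3, 14
1, 5, 13
2, 4, 13
3, 3, 13
1, 6, 12
2, 5, 12
3, 4, 12
…and 18 more, for 30 total.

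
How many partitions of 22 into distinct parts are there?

Counting exhaustively, 89 partitions satisfy the conditions.

89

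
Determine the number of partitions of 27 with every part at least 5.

There are too many to list fully; the first 12 (by largest part) are:
27
22 + 5
21 + 6
20 + 7
19 + 8
18 + 9
17 + 10
17 + 5 + 5
16 + 11
16 + 6 + 5
15 + 12
15 + 7 + 5
…and 30 more, for 42 total.

42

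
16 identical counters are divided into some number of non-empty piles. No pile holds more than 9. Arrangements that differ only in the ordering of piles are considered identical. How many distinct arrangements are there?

201

A full systematic count gives 201.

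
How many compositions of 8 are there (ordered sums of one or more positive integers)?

The number of compositions of n is 2^(n−1); here 2^7 = 128.

128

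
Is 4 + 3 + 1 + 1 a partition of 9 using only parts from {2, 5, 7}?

No

The parts sum to 9, and the condition 'each summand belongs to {2, 5, 7}' is violated.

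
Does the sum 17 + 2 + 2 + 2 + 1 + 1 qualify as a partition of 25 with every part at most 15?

No

The parts sum to 25, and the condition 'no summand exceeds 15' is violated.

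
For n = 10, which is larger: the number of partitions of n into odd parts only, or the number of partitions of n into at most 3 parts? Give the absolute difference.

Partitions of 10 into odd parts only: 10.
Partitions of 10 into at most 3 parts: 14.
|10 − 14| = 4.

4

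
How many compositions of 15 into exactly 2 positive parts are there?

14

By stars and bars with positive parts, the count is C(14,1) = 14.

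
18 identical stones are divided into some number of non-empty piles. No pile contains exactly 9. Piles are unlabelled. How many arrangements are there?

Counting exhaustively, 355 partitions satisfy the conditions.

355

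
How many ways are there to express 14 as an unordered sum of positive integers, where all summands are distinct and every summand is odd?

3

The partitions of 14 that satisfy the conditions:
13 + 1
11 + 3
9 + 5
Counting gives 3.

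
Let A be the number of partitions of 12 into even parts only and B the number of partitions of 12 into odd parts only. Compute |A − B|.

4

Partitions of 12 into even parts only: 11.
Partitions of 12 into odd parts only: 15.
|11 − 15| = 4.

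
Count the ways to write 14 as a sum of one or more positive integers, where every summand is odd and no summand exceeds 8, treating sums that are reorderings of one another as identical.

Enumerating:
7, 7
7, 5, 1, 1
7, 3, 3, 1
7, 3, 1, 1, 1, 1
7, 1, 1, 1, 1, 1, 1, 1
5, 5, 3, 1
5, 5, 1, 1, 1, 1
5, 3, 3, 3
5, 3, 3, 1, 1, 1
5, 3, 1, 1, 1, 1, 1, 1
5, 1, 1, 1, 1, 1, 1, 1, 1, 1
3, 3, 3, 3, 1, 1
3, 3, 3, 1, 1, 1, 1, 1
3, 3, 1, 1, 1, 1, 1, 1, 1, 1
3, 1, 1, 1, 1, 1, 1, 1, 1, 1, 1, 1
1, 1, 1, 1, 1, 1, 1, 1, 1, 1, 1, 1, 1, 1

16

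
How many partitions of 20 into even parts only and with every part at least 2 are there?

42

A partial list (first 12 by largest part):
20
18,2
16,4
16,2,2
14,6
14,4,2
14,2,2,2
12,8
12,6,2
12,4,4
12,4,2,2
12,2,2,2,2
…and 30 more, for 42 total.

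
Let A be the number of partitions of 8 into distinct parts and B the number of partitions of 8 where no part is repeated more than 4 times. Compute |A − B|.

13

Partitions of 8 into distinct parts: 6.
Partitions of 8 where no part is repeated more than 4 times: 19.
|6 − 19| = 13.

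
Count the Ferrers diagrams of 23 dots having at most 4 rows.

150

Systematic enumeration (by largest part, then next-largest, …) yields 150.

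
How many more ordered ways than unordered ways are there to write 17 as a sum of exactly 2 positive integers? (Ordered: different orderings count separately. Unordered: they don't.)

Ordered (compositions into 2 parts): C(16,1) = 16.
Partitions of 17 into exactly 2 parts: 8.
Difference: 16 − 8 = 8.

8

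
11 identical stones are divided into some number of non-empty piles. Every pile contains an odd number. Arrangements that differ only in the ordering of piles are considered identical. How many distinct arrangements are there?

12

Listing the qualifying partitions of 11:
11
9,1,1
7,3,1
7,1,1,1,1
5,5,1
5,3,3
5,3,1,1,1
5,1,1,1,1,1,1
3,3,3,1,1
3,3,1,1,1,1,1
3,1,1,1,1,1,1,1,1
1,1,1,1,1,1,1,1,1,1,1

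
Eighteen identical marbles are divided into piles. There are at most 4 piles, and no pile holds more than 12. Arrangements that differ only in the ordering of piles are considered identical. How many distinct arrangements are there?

68

A partial list (first 12 by largest part):
12 + 6
12 + 5 + 1
12 + 4 + 2
12 + 4 + 1 + 1
12 + 3 + 3
12 + 3 + 2 + 1
12 + 2 + 2 + 2
11 + 7
11 + 6 + 1
11 + 5 + 2
11 + 5 + 1 + 1
11 + 4 + 3
…and 56 more, for 68 total.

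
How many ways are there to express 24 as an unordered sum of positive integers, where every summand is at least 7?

Enumerating:
24
17+7
16+8
15+9
14+10
13+11
12+12
10+7+7
9+8+7
8+8+8
That's 10 in total.

10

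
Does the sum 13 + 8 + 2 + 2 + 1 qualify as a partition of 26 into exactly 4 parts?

The parts sum to 26, and the condition 'there are exactly 4 summands' is violated.

No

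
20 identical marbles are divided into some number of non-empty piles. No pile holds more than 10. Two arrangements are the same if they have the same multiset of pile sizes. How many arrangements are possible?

530

Enumerating by decreasing first part gives 530 partitions in all.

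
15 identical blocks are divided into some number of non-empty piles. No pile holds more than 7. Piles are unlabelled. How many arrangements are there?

131

Enumerating by decreasing first part gives 131 partitions in all.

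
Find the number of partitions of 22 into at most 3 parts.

52

There are too many to list fully; the first 12 (by largest part) are:
22
21, 1
20, 2
20, 1, 1
19, 3
19, 2, 1
18, 4
18, 3, 1
18, 2, 2
17, 5
17, 4, 1
17, 3, 2
…and 40 more, for 52 total.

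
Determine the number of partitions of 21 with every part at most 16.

Direct enumeration gives 780 partitions.

780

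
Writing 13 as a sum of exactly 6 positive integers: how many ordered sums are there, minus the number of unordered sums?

778

Ordered (compositions into 6 parts): C(12,5) = 792.
Unordered (partitions into 6 parts): 14.
Difference: 792 − 14 = 778.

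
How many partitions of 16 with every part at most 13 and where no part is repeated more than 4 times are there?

Direct enumeration gives 160 partitions.

160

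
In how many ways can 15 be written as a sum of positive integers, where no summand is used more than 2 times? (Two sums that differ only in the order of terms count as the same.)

There are too many to list fully; the first 12 (by largest part) are:
15
14 + 1
13 + 2
13 + 1 + 1
12 + 3
12 + 2 + 1
11 + 4
11 + 3 + 1
11 + 2 + 2
11 + 2 + 1 + 1
10 + 5
10 + 4 + 1
…and 58 more, for 70 total.

70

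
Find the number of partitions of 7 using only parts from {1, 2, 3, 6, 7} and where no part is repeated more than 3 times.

7

The partitions of 7 that satisfy the conditions:
7
6, 1
3, 3, 1
3, 2, 2
3, 2, 1, 1
2, 2, 2, 1
2, 2, 1, 1, 1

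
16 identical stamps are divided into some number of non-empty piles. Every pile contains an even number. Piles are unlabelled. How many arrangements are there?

22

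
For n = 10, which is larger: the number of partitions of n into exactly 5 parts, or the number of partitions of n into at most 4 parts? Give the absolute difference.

16

Partitions of 10 into exactly 5 parts: 7.
Partitions of 10 into at most 4 parts: 23.
|7 − 23| = 16.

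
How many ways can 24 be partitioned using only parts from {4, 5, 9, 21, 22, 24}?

The partitions of 24 that satisfy the conditions:
24
9, 5, 5, 5
5, 5, 5, 5, 4
4, 4, 4, 4, 4, 4
Counting gives 4.

4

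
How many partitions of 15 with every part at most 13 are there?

A full systematic count gives 174.

174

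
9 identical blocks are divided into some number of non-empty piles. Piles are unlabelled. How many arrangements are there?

A partial list (first 12 by largest part):
9
8, 1
7, 2
7, 1, 1
6, 3
6, 2, 1
6, 1, 1, 1
5, 4
5, 3, 1
5, 2, 2
5, 2, 1, 1
5, 1, 1, 1, 1
…and 18 more, for 30 total.

30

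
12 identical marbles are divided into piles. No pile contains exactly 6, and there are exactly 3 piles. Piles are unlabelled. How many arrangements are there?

They are:
10, 1, 1
9, 2, 1
8, 3, 1
8, 2, 2
7, 4, 1
7, 3, 2
5, 5, 2
5, 4, 3
4, 4, 4
That's 9 in total.

9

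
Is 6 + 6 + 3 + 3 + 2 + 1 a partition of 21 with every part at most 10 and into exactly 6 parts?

Yes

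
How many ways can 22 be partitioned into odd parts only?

89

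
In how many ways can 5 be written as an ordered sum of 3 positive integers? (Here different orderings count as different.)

Place 2 bars in the 4 internal gaps of a row of 5 dots: C(4,2) = 6.

6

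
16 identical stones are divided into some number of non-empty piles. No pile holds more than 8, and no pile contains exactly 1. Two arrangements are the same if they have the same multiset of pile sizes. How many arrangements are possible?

There are too many to list fully; the first 12 (by largest part) are:
8,8
8,6,2
8,5,3
8,4,4
8,4,2,2
8,3,3,2
8,2,2,2,2
7,7,2
7,6,3
7,5,4
7,5,2,2
7,4,3,2
…and 28 more, for 40 total.

40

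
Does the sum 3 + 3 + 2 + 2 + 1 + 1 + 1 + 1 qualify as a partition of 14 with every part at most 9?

Yes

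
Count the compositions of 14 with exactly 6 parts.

1287

Equivalently, choose which 5 of the 13 gaps become plus signs: C(13,5) = 1287.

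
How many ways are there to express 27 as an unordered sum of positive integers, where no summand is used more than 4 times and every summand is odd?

92

Direct enumeration gives 92 partitions.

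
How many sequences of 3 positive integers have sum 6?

10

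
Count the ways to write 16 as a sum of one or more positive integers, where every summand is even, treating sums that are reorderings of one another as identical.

Listing the qualifying partitions of 16:
16
2+14
4+12
2+2+12
6+10
2+4+10
2+2+2+10
8+8
2+6+8
4+4+8
2+2+4+8
2+2+2+2+8
4+6+6
2+2+6+6
2+4+4+6
2+2+2+4+6
2+2+2+2+2+6
4+4+4+4
2+2+4+4+4
2+2+2+2+4+4
2+2+2+2+2+2+4
2+2+2+2+2+2+2+2
That's 22 in total.

22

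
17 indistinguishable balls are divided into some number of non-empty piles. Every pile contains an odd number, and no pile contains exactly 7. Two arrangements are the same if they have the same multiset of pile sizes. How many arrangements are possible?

A partial list (first 12 by largest part):
17
15,1,1
13,3,1
13,1,1,1,1
11,5,1
11,3,3
11,3,1,1,1
11,1,1,1,1,1,1
9,5,3
9,5,1,1,1
9,3,3,1,1
9,3,1,1,1,1,1
…and 16 more, for 28 total.

28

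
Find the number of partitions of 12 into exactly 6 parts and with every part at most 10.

Enumerating:
7,1,1,1,1,1
6,2,1,1,1,1
5,3,1,1,1,1
5,2,2,1,1,1
4,4,1,1,1,1
4,3,2,1,1,1
4,2,2,2,1,1
3,3,3,1,1,1
3,3,2,2,1,1
3,2,2,2,2,1
2,2,2,2,2,2
Counting gives 11.

11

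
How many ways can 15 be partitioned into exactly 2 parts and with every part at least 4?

The partitions of 15 that satisfy the conditions:
4+11
5+10
6+9
7+8

4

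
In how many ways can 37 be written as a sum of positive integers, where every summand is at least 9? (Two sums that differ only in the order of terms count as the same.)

There are too many to list fully; the first 12 (by largest part) are:
37
9,28
10,27
11,26
12,25
13,24
14,23
15,22
16,21
17,20
18,19
9,9,19
…and 14 more, for 26 total.

26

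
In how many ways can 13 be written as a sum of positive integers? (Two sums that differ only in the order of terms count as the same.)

101

A full systematic count gives 101.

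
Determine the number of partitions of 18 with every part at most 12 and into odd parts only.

There are too many to list fully; the first 12 (by largest part) are:
11, 7
11, 5, 1, 1
11, 3, 3, 1
11, 3, 1, 1, 1, 1
11, 1, 1, 1, 1, 1, 1, 1
9, 9
9, 7, 1, 1
9, 5, 3, 1
9, 5, 1, 1, 1, 1
9, 3, 3, 3
9, 3, 3, 1, 1, 1
9, 3, 1, 1, 1, 1, 1, 1
…and 28 more, for 40 total.

40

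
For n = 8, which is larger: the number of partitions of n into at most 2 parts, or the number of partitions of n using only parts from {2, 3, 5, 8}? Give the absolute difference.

1

Partitions of 8 into at most 2 parts: 5.
Partitions of 8 using only parts from {2, 3, 5, 8}: 4.
|5 − 4| = 1.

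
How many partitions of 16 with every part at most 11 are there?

219

There are 219 such partitions.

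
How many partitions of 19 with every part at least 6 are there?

Enumerating:
19
13,6
12,7
11,8
10,9
7,6,6
Counting gives 6.

6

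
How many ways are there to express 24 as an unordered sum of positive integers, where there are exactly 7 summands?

201

Counting exhaustively, 201 partitions satisfy the conditions.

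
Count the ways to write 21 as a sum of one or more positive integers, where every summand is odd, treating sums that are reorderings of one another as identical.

76

There are 76 such partitions.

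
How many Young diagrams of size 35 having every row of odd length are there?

Direct enumeration gives 585 partitions.

585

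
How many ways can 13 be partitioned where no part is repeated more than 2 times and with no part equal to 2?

22

They are:
13
12, 1
11, 1, 1
10, 3
9, 4
9, 3, 1
8, 5
8, 4, 1
8, 3, 1, 1
7, 6
7, 5, 1
7, 4, 1, 1
7, 3, 3
6, 6, 1
6, 5, 1, 1
6, 4, 3
6, 3, 3, 1
5, 5, 3
5, 4, 4
5, 4, 3, 1
5, 3, 3, 1, 1
4, 4, 3, 1, 1
That's 22 in total.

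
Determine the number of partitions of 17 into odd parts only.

38

There are too many to list fully; the first 12 (by largest part) are:
17
15 + 1 + 1
13 + 3 + 1
13 + 1 + 1 + 1 + 1
11 + 5 + 1
11 + 3 + 3
11 + 3 + 1 + 1 + 1
11 + 1 + 1 + 1 + 1 + 1 + 1
9 + 7 + 1
9 + 5 + 3
9 + 5 + 1 + 1 + 1
9 + 3 + 3 + 1 + 1
…and 26 more, for 38 total.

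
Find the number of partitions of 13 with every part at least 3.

The partitions of 13 that satisfy the conditions:
13
3 + 10
4 + 9
5 + 8
6 + 7
3 + 3 + 7
3 + 4 + 6
3 + 5 + 5
4 + 4 + 5
3 + 3 + 3 + 4
That's 10 in total.

10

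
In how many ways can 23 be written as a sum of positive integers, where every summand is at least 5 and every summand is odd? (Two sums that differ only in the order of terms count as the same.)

5

They are:
23
5,5,13
5,7,11
5,9,9
7,7,9
That's 5 in total.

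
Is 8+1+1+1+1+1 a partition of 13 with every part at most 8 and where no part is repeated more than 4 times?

No

The parts sum to 13, and the condition 'no summand is used more than 4 times' is violated.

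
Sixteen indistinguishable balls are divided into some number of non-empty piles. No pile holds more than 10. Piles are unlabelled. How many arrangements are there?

212

Systematic enumeration (by largest part, then next-largest, …) yields 212.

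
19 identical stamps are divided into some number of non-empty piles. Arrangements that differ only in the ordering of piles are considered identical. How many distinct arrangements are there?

Counting exhaustively, 490 partitions satisfy the conditions.

490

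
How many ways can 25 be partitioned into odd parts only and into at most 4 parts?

17

Enumerating:
25
1+1+23
1+3+21
1+5+19
3+3+19
1+7+17
3+5+17
1+9+15
3+7+15
5+5+15
1+11+13
3+9+13
5+7+13
3+11+11
5+9+11
7+7+11
7+9+9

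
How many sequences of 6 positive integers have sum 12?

462

By stars and bars with positive parts, the count is C(11,5) = 462.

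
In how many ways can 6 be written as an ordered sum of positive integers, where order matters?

There are 5 gaps and each independently is a cut or not, giving 2^5 = 32.

32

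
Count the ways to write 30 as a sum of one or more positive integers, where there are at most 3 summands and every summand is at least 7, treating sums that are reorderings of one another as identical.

Listing the qualifying partitions of 30:
30
23 + 7
22 + 8
21 + 9
20 + 10
19 + 11
18 + 12
17 + 13
16 + 14
16 + 7 + 7
15 + 15
15 + 8 + 7
14 + 9 + 7
14 + 8 + 8
13 + 10 + 7
13 + 9 + 8
12 + 11 + 7
12 + 10 + 8
12 + 9 + 9
11 + 11 + 8
11 + 10 + 9
10 + 10 + 10

22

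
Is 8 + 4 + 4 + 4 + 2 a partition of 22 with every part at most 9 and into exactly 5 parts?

The parts sum to 22, and the condition 'no summand exceeds 9' holds; the condition 'there are exactly 5 summands' holds.

Yes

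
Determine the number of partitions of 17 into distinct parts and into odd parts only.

5

Enumerating:
17
13+3+1
11+5+1
9+7+1
9+5+3
Counting gives 5.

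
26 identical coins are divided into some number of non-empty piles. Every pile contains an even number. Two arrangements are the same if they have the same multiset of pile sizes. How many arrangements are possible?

101

Enumerating by decreasing first part gives 101 partitions in all.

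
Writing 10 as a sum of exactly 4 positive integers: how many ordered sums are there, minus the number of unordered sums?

75

Compositions: C(9,3) = 84.
Unordered (partitions into 4 parts): 9.
Difference: 84 − 9 = 75.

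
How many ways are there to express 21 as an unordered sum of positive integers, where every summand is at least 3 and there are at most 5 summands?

There are too many to list fully; the first 12 (by largest part) are:
21
3,18
4,17
5,16
6,15
3,3,15
7,14
3,4,14
8,13
3,5,13
4,4,13
9,12
…and 44 more, for 56 total.

56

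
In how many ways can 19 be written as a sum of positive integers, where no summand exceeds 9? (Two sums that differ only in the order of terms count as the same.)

393

There are 393 such partitions.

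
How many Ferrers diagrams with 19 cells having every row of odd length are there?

54

There are too many to list fully; the first 12 (by largest part) are:
19
17, 1, 1
15, 3, 1
15, 1, 1, 1, 1
13, 5, 1
13, 3, 3
13, 3, 1, 1, 1
13, 1, 1, 1, 1, 1, 1
11, 7, 1
11, 5, 3
11, 5, 1, 1, 1
11, 3, 3, 1, 1
…and 42 more, for 54 total.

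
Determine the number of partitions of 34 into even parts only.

A full systematic count gives 297.

297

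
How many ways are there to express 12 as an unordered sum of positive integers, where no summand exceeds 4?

34

A partial list (first 12 by largest part):
4, 4, 4
1, 3, 4, 4
2, 2, 4, 4
1, 1, 2, 4, 4
1, 1, 1, 1, 4, 4
2, 3, 3, 4
1, 1, 3, 3, 4
1, 2, 2, 3, 4
1, 1, 1, 2, 3, 4
1, 1, 1, 1, 1, 3, 4
2, 2, 2, 2, 4
1, 1, 2, 2, 2, 4
…and 22 more, for 34 total.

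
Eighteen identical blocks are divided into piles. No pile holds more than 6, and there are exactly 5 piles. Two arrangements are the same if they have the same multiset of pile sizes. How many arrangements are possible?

Enumerating:
6 + 6 + 4 + 1 + 1
6 + 6 + 3 + 2 + 1
6 + 6 + 2 + 2 + 2
6 + 5 + 5 + 1 + 1
6 + 5 + 4 + 2 + 1
6 + 5 + 3 + 3 + 1
6 + 5 + 3 + 2 + 2
6 + 4 + 4 + 3 + 1
6 + 4 + 4 + 2 + 2
6 + 4 + 3 + 3 + 2
6 + 3 + 3 + 3 + 3
5 + 5 + 5 + 2 + 1
5 + 5 + 4 + 3 + 1
5 + 5 + 4 + 2 + 2
5 + 5 + 3 + 3 + 2
5 + 4 + 4 + 4 + 1
5 + 4 + 4 + 3 + 2
5 + 4 + 3 + 3 + 3
4 + 4 + 4 + 4 + 2
4 + 4 + 4 + 3 + 3

20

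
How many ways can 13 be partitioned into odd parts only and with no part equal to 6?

18

Listing the qualifying partitions of 13:
13
1,1,11
1,3,9
1,1,1,1,9
1,5,7
3,3,7
1,1,1,3,7
1,1,1,1,1,1,7
3,5,5
1,1,1,5,5
1,1,3,3,5
1,1,1,1,1,3,5
1,1,1,1,1,1,1,1,5
1,3,3,3,3
1,1,1,1,3,3,3
1,1,1,1,1,1,1,3,3
1,1,1,1,1,1,1,1,1,1,3
1,1,1,1,1,1,1,1,1,1,1,1,1
That's 18 in total.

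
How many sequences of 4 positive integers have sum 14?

286

A composition of 14 into 4 positive parts is chosen by placing 3 dividers among the 13 gaps between 14 units: C(13,3) = 286.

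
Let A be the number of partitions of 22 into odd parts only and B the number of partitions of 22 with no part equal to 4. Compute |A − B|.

Partitions of 22 into odd parts only: 89.
Partitions of 22 with no part equal to 4: 617.
|89 − 617| = 528.

528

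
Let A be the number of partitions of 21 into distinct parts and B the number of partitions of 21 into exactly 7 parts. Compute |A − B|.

Partitions of 21 into distinct parts: 76.
Partitions of 21 into exactly 7 parts: 105.
|76 − 105| = 29.

29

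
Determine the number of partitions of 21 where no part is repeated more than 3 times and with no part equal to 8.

A full systematic count gives 331.

331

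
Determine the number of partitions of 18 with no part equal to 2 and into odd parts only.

A partial list (first 12 by largest part):
17,1
15,3
15,1,1,1
13,5
13,3,1,1
13,1,1,1,1,1
11,7
11,5,1,1
11,3,3,1
11,3,1,1,1,1
11,1,1,1,1,1,1,1
9,9
…and 34 more, for 46 total.

46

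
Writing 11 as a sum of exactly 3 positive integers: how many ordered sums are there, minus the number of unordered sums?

Compositions: C(10,2) = 45.
Unordered (partitions into 3 parts): 10.
Difference: 45 − 10 = 35.

35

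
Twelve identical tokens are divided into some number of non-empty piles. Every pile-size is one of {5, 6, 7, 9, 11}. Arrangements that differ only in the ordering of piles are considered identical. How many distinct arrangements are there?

2

Enumerating:
7+5
6+6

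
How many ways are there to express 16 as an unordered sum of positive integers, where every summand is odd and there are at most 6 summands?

Listing the qualifying partitions of 16:
15+1
13+3
13+1+1+1
11+5
11+3+1+1
11+1+1+1+1+1
9+7
9+5+1+1
9+3+3+1
9+3+1+1+1+1
7+7+1+1
7+5+3+1
7+5+1+1+1+1
7+3+3+3
7+3+3+1+1+1
5+5+5+1
5+5+3+3
5+5+3+1+1+1
5+3+3+3+1+1
3+3+3+3+3+1

20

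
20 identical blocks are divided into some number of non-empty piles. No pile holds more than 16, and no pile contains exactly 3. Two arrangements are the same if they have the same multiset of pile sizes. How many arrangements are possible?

324

A full systematic count gives 324.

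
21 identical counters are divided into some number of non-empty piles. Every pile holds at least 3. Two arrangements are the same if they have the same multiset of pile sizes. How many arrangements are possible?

60

A partial list (first 12 by largest part):
21
18 + 3
17 + 4
16 + 5
15 + 6
15 + 3 + 3
14 + 7
14 + 4 + 3
13 + 8
13 + 5 + 3
13 + 4 + 4
12 + 9
…and 48 more, for 60 total.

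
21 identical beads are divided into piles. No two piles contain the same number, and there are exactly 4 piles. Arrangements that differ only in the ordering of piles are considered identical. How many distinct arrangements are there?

27

A partial list (first 12 by largest part):
15 + 3 + 2 + 1
14 + 4 + 2 + 1
13 + 5 + 2 + 1
13 + 4 + 3 + 1
12 + 6 + 2 + 1
12 + 5 + 3 + 1
12 + 4 + 3 + 2
11 + 7 + 2 + 1
11 + 6 + 3 + 1
11 + 5 + 4 + 1
11 + 5 + 3 + 2
10 + 8 + 2 + 1
…and 15 more, for 27 total.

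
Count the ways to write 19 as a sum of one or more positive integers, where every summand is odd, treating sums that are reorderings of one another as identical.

54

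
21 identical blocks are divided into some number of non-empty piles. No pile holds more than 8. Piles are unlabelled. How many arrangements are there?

Enumerating by decreasing first part gives 525 partitions in all.

525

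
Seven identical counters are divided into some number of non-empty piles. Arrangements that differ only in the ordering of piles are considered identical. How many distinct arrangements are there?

15

Listing the qualifying partitions of 7:
7
6, 1
5, 2
5, 1, 1
4, 3
4, 2, 1
4, 1, 1, 1
3, 3, 1
3, 2, 2
3, 2, 1, 1
3, 1, 1, 1, 1
2, 2, 2, 1
2, 2, 1, 1, 1
2, 1, 1, 1, 1, 1
1, 1, 1, 1, 1, 1, 1
That's 15 in total.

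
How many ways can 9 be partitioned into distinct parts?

They are:
9
1,8
2,7
3,6
1,2,6
4,5
1,3,5
2,3,4

8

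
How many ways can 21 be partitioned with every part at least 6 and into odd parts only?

2

Listing the qualifying partitions of 21:
21
7, 7, 7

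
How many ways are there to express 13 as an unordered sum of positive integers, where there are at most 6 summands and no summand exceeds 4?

Listing the qualifying partitions of 13:
1+4+4+4
2+3+4+4
1+1+3+4+4
1+2+2+4+4
1+1+1+2+4+4
3+3+3+4
1+2+3+3+4
1+1+1+3+3+4
2+2+2+3+4
1+1+2+2+3+4
1+2+2+2+2+4
1+3+3+3+3
2+2+3+3+3
1+1+2+3+3+3
1+2+2+2+3+3
2+2+2+2+2+3

16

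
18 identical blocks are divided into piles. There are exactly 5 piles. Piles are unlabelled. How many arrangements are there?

A partial list (first 12 by largest part):
14,1,1,1,1
13,2,1,1,1
12,3,1,1,1
12,2,2,1,1
11,4,1,1,1
11,3,2,1,1
11,2,2,2,1
10,5,1,1,1
10,4,2,1,1
10,3,3,1,1
10,3,2,2,1
10,2,2,2,2
…and 45 more, for 57 total.

57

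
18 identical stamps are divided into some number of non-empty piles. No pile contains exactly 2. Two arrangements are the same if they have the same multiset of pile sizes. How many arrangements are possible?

154

Enumerating by decreasing first part gives 154 partitions in all.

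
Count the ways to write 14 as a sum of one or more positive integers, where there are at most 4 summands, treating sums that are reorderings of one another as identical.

There are too many to list fully; the first 12 (by largest part) are:
14
1,13
2,12
1,1,12
3,11
1,2,11
1,1,1,11
4,10
1,3,10
2,2,10
1,1,2,10
5,9
…and 35 more, for 47 total.

47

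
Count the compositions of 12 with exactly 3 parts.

55

A composition of 12 into 3 positive parts is chosen by placing 2 dividers among the 11 gaps between 12 units: C(11,2) = 55.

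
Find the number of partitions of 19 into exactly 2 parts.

Listing the qualifying partitions of 19:
1,18
2,17
3,16
4,15
5,14
6,13
7,12
8,11
9,10

9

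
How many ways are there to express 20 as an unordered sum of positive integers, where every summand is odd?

64

A partial list (first 12 by largest part):
19+1
17+3
17+1+1+1
15+5
15+3+1+1
15+1+1+1+1+1
13+7
13+5+1+1
13+3+3+1
13+3+1+1+1+1
13+1+1+1+1+1+1+1
11+9
…and 52 more, for 64 total.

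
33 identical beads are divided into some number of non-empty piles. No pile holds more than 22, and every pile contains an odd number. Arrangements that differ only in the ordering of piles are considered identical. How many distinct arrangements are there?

424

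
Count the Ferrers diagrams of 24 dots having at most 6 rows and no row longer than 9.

A full systematic count gives 217.

217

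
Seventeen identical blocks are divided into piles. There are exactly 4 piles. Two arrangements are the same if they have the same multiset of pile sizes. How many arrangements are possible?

39

A partial list (first 12 by largest part):
1+1+1+14
1+1+2+13
1+1+3+12
1+2+2+12
1+1+4+11
1+2+3+11
2+2+2+11
1+1+5+10
1+2+4+10
1+3+3+10
2+2+3+10
1+1+6+9
…and 27 more, for 39 total.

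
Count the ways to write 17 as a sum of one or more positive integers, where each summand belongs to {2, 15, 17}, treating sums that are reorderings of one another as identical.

2

Listing the qualifying partitions of 17:
17
15, 2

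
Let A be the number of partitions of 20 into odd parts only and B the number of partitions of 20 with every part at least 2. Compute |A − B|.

Partitions of 20 into odd parts only: 64.
Partitions of 20 with every part at least 2: 137.
|64 − 137| = 73.

73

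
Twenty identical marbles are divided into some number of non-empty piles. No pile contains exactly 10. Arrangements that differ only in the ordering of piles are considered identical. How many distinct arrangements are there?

Enumerating by decreasing first part gives 585 partitions in all.

585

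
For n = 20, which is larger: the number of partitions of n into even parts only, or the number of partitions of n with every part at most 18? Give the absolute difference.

Partitions of 20 into even parts only: 42.
Partitions of 20 with every part at most 18: 625.
|42 − 625| = 583.

583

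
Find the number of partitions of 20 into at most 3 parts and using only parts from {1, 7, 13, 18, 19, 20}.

4

The partitions of 20 that satisfy the conditions:
20
19,1
18,1,1
13,7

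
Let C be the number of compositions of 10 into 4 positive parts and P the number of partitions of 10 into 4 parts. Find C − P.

Compositions: C(9,3) = 84.
Unordered (partitions into 4 parts): 9.
Difference: 84 − 9 = 75.

75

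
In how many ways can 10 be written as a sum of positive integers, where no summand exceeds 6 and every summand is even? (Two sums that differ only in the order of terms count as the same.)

5

Listing the qualifying partitions of 10:
6, 4
6, 2, 2
4, 4, 2
4, 2, 2, 2
2, 2, 2, 2, 2
Counting gives 5.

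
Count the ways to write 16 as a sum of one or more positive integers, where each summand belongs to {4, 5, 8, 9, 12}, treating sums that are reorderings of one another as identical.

4

The partitions of 16 that satisfy the conditions:
4+12
8+8
4+4+8
4+4+4+4
Counting gives 4.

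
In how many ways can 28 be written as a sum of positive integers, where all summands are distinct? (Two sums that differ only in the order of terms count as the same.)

Enumerating by decreasing first part gives 222 partitions in all.

222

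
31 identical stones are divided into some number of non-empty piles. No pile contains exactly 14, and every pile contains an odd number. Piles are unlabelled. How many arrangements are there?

Enumerating by decreasing first part gives 340 partitions in all.

340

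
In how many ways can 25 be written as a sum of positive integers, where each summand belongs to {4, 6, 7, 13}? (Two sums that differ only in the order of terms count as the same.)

Enumerating:
13+6+6
13+4+4+4
7+7+7+4
7+6+6+6
7+6+4+4+4
Counting gives 5.

5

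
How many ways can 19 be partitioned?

490

Direct enumeration gives 490 partitions.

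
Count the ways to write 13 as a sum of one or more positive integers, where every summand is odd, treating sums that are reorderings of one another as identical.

18

The partitions of 13 that satisfy the conditions:
13
11, 1, 1
9, 3, 1
9, 1, 1, 1, 1
7, 5, 1
7, 3, 3
7, 3, 1, 1, 1
7, 1, 1, 1, 1, 1, 1
5, 5, 3
5, 5, 1, 1, 1
5, 3, 3, 1, 1
5, 3, 1, 1, 1, 1, 1
5, 1, 1, 1, 1, 1, 1, 1, 1
3, 3, 3, 3, 1
3, 3, 3, 1, 1, 1, 1
3, 3, 1, 1, 1, 1, 1, 1, 1
3, 1, 1, 1, 1, 1, 1, 1, 1, 1, 1
1, 1, 1, 1, 1, 1, 1, 1, 1, 1, 1, 1, 1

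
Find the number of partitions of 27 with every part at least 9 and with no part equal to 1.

7

Listing the qualifying partitions of 27:
27
18, 9
17, 10
16, 11
15, 12
14, 13
9, 9, 9
That's 7 in total.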